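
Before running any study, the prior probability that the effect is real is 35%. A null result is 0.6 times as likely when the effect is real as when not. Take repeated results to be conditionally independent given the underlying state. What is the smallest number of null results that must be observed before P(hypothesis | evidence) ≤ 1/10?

Prior odds = 0.35/0.65 = 7/13.
Likelihood ratio per null result = 0.6.
Target odds: 0.1 ÷ 0.9 = 1/9.
Require 0.6ⁿ ≤ 1/9 ÷ (7/13) = 13/63.
0.6³ = 0.216 is still above 13/63 but 0.6⁴ = 0.1296 is at or below it, so n = 4.

4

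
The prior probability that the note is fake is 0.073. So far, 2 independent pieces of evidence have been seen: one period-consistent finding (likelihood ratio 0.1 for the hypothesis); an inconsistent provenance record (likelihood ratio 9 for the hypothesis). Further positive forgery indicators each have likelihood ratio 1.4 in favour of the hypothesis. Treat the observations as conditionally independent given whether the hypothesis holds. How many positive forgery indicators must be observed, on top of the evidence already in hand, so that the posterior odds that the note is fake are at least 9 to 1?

15

Prior odds = 0.073/0.927 = 73/927.
Combined Bayes factor of the evidence already in hand = 0.1 × 9 = 0.9.
Odds after that evidence = (73/927) × 0.9 = 73/1030.
Target odds = 9.
Need 1.4ⁿ ≥ 9 ÷ (73/1030) = 9270/73.
1.4¹⁴ ≈111.12 falls short of 9270/73 but 1.4¹⁵ ≈155.568 reaches it, so n = 15.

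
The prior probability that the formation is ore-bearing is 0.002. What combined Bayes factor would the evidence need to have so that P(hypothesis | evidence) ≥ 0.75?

1497

Prior odds = 0.002/0.998 = 1/499.
Target odds = 0.75/0.25 = 3.
Required Bayes factor = 3 ÷ (1/499) = 1497.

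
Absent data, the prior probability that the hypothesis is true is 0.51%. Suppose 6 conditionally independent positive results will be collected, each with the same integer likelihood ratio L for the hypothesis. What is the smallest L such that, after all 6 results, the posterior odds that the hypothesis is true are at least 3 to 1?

3

Prior odds = 0.0051/0.9949 = 51/9949.
Target odds = 3.
Need L⁶ ≥ 3 ÷ (51/9949) = 9949/17.
2⁶ = 64 < 9949/17 ≤ 729 = 3⁶, so L = 3.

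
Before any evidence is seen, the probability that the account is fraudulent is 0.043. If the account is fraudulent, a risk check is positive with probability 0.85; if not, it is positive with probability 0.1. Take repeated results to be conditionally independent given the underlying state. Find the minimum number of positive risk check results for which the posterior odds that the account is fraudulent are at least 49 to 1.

4

Prior odds: 0.043 ÷ 0.957 = 43/957.
Likelihood ratio of a positive = 0.85/0.1 = 8.5.
Target odds = 49.
Require 8.5ⁿ ≥ 49 ÷ (43/957) = 46893/43.
8.5³ = 614.125 falls short of 46893/43 but 8.5⁴ = 5220.0625 reaches it, so n = 4.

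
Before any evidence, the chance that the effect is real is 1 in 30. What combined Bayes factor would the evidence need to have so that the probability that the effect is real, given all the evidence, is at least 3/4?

87

Prior odds = (1/30)/(29/30) = 1/29.
Target odds = 0.75/0.25 = 3.
Required Bayes factor = 3 ÷ (1/29) = 87.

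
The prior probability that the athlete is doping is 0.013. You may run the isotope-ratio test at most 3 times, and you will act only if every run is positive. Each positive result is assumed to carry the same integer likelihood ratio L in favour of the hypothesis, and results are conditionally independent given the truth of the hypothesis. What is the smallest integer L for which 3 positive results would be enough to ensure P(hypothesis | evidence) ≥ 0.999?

Prior odds = 0.013/0.987 = 13/987.
Target odds = 0.999/0.001 = 999.
Need L³ ≥ 999 ÷ (13/987) = 986013/13.
42³ = 74088 < 986013/13 ≤ 79507 = 43³, so L = 43.

43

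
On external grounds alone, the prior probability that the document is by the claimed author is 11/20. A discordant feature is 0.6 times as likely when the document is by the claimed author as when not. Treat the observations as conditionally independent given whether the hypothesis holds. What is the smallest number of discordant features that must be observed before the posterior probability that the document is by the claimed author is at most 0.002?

13

Prior odds = 0.55/0.45 = 11/9.
Likelihood ratio per discordant feature = 0.6.
Target posterior odds = 0.002/0.998 = 1/499.
Need (11/9) × 0.6ⁿ ≤ 1/499, i.e. 0.6ⁿ ≤ 9/5489.
0.6¹² = 531441/244140625 is still above 9/5489 but 0.6¹³ ≈0.00130607 is at or below it, so n = 13.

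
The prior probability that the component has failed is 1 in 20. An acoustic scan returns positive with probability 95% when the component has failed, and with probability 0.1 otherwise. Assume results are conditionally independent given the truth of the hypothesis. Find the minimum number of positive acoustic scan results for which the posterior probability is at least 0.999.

Prior odds: 0.05 ÷ 0.95 = 1/19.
Likelihood ratio of a positive result = 0.95/0.1 = 9.5.
Target odds: 0.999 ÷ 0.001 = 999.
Require 9.5ⁿ ≥ 999 ÷ (1/19) = 18981.
9.5⁴ = 8145.0625 falls short of 18981 but 9.5⁵ = 77378.09375 reaches it, so n = 5.

5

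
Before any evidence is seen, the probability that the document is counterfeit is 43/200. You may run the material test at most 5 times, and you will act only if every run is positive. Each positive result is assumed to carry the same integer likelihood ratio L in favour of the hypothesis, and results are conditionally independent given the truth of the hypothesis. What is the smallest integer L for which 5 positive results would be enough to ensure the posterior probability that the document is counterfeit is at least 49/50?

3

Prior odds = 0.215/0.785 = 43/157.
Target odds = 0.98/0.02 = 49.
Need L⁵ ≥ 49 ÷ (43/157) = 7693/43.
2⁵ = 32 < 7693/43 ≤ 243 = 3⁵, so L = 3.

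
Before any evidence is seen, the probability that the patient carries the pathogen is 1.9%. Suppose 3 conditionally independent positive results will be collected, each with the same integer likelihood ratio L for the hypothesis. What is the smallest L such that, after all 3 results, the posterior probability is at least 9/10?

8

Prior odds = 0.019/0.981 = 19/981.
Target odds = 0.9/0.1 = 9.
Need L³ ≥ 9 ÷ (19/981) = 8829/19.
7³ = 343 < 8829/19 ≤ 512 = 8³, so L = 8.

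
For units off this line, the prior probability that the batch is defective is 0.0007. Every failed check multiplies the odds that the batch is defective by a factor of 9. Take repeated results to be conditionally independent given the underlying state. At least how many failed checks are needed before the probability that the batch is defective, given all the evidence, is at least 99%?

6

Prior odds = 0.0007/0.9993 = 7/9993.
Likelihood ratio per failed check = 9.
Target posterior odds = 0.99/0.01 = 99.
Require 9ⁿ ≥ 99 ÷ (7/9993) = 989307/7.
9⁵ = 59049 falls short of 989307/7 but 9⁶ = 531441 reaches it, so n = 6.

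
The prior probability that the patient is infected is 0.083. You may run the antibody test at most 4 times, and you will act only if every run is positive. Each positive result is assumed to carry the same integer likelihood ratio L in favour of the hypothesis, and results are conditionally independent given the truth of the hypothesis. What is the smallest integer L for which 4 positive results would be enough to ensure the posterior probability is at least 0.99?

6

Prior odds = 0.083/0.917 = 83/917.
Target odds = 0.99/0.01 = 99.
Need L⁴ ≥ 99 ÷ (83/917) = 90783/83.
5⁴ = 625 < 90783/83 ≤ 1296 = 6⁴, so L = 6.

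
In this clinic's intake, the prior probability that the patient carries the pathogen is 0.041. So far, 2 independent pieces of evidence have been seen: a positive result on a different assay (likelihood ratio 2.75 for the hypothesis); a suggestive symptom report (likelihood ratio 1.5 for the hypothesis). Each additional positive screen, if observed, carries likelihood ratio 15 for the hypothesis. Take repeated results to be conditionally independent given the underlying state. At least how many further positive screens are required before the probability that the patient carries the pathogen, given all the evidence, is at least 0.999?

Prior odds = 0.041/0.959 = 41/959.
Combined Bayes factor of the evidence already in hand = 2.75 × 1.5 = 4.125.
Odds after that evidence = (41/959) × 4.125 = 1353/7672.
Target odds = 0.999/0.001 = 999.
Need 15ⁿ ≥ 999 ÷ (1353/7672) = 2554776/451.
15³ = 3375 falls short of 2554776/451 but 15⁴ = 50625 reaches it, so n = 4.

4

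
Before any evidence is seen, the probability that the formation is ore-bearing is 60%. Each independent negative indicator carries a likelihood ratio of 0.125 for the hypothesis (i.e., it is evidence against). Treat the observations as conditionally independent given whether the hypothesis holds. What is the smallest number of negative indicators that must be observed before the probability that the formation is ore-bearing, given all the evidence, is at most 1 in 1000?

Prior odds = 0.6/0.4 = 1.5.
Likelihood ratio per negative indicator = 0.125.
Target odds: 0.001 ÷ 0.999 = 1/999.
Need 1.5 × 0.125ⁿ ≤ 1/999, i.e. 0.125ⁿ ≤ 2/2997.
0.125³ = 0.001953125 is still above 2/2997 but 0.125⁴ = 1/4096 is at or below it, so n = 4.

4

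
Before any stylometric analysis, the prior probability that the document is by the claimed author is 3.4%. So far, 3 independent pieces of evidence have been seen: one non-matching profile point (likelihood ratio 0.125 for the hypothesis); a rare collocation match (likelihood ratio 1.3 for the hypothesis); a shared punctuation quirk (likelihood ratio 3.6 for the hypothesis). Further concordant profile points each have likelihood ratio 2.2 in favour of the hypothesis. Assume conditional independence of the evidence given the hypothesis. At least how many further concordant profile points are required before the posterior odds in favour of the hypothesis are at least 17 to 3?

Prior odds = 0.034/0.966 = 17/483.
Combined Bayes factor of the evidence already in hand = 0.125 × 1.3 × 3.6 = 0.585.
Odds after that evidence = (17/483) × 0.585 = 663/32200.
Target odds = 17/3.
Need 2.2ⁿ ≥ 17/3 ÷ (663/32200) = 32200/117.
2.2⁷ = 19487171/78125 falls short of 32200/117 but 2.2⁸ = 214358881/390625 reaches it, so n = 8.

8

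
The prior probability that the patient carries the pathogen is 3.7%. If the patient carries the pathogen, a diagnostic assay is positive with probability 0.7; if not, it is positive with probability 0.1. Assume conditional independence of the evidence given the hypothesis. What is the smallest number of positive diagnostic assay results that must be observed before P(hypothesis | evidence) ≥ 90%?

3

Prior odds: 0.037 ÷ 0.963 = 37/963.
Likelihood ratio of a positive = 0.7/0.1 = 7.
Target posterior odds = 0.9/0.1 = 9.
Need (37/963) × 7ⁿ ≥ 9, i.e. 7ⁿ ≥ 8667/37.
7² = 49 falls short of 8667/37 but 7³ = 343 reaches it, so n = 3.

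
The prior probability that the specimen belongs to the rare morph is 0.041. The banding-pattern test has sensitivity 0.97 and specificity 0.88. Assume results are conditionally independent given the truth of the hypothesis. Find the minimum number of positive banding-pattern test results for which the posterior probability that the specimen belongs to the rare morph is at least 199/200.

5

Prior odds = 0.041/0.959 = 41/959.
False-positive rate = 1 − 0.88 = 0.12; likelihood ratio of a positive = 0.97/0.12 = 97/12.
Target odds: 0.995 ÷ 0.005 = 199.
Require (97/12)ⁿ ≥ 199 ÷ (41/959) = 190841/41.
(97/12)⁴ = 88529281/20736 falls short of 190841/41 but (97/12)⁵ ≈34510.6 reaches it, so n = 5.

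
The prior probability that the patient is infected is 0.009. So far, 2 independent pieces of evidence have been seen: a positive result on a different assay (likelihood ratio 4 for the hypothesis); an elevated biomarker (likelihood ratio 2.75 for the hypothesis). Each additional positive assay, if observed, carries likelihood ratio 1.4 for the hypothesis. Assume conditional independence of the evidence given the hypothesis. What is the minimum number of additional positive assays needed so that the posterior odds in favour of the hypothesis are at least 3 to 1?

11

Prior odds = 0.009/0.991 = 9/991.
Combined Bayes factor of the evidence already in hand = 4 × 2.75 = 11.
Odds after that evidence = (9/991) × 11 = 99/991.
Target odds = 3.
Need 1.4ⁿ ≥ 3 ÷ (99/991) = 991/33.
1.4¹⁰ = 282475249/9765625 falls short of 991/33 but 1.4¹¹ ≈40.4957 reaches it, so n = 11.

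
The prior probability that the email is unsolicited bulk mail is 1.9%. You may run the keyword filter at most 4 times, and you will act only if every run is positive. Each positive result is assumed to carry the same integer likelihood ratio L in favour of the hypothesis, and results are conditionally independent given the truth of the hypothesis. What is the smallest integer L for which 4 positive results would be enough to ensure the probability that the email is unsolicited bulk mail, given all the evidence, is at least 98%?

Prior odds = 0.019/0.981 = 19/981.
Target odds = 0.98/0.02 = 49.
Need L⁴ ≥ 49 ÷ (19/981) = 48069/19.
7⁴ = 2401 < 48069/19 ≤ 4096 = 8⁴, so L = 8.

8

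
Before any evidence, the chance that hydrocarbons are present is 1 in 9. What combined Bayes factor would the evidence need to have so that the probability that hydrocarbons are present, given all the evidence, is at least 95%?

152

Prior odds = (1/9)/(8/9) = 0.125.
Target odds = 0.95/0.05 = 19.
Required Bayes factor = 19 ÷ 0.125 = 152.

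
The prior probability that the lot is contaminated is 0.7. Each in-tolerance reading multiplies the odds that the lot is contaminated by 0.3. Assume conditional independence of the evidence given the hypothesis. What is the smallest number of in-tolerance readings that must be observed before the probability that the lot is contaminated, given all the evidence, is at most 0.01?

Prior odds = 0.7/0.3 = 7/3.
Likelihood ratio per in-tolerance reading = 0.3.
Target posterior odds = 0.01/0.99 = 1/99.
Need (7/3) × 0.3ⁿ ≤ 1/99, i.e. 0.3ⁿ ≤ 1/231.
0.3⁴ = 0.0081 is still above 1/231 but 0.3⁵ = 243/100000 is at or below it, so n = 5.

5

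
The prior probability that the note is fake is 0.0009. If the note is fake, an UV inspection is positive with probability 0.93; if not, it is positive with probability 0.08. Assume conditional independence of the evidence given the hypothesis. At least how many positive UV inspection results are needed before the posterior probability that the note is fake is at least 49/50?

Prior odds = 0.0009/0.9991 = 9/9991.
Likelihood ratio of a positive = 0.93/0.08 = 11.625.
Target odds: 0.98 ÷ 0.02 = 49.
Require 11.625ⁿ ≥ 49 ÷ (9/9991) = 489559/9.
11.625⁴ = 74805201/4096 falls short of 489559/9 but 11.625⁵ ≈212307 reaches it, so n = 5.

5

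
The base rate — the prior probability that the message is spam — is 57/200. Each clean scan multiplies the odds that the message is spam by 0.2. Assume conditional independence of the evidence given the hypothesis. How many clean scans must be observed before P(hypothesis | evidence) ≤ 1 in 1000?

4

Prior odds: 0.285 ÷ 0.715 = 57/143.
Likelihood ratio per clean scan = 0.2.
Target posterior odds = 0.001/0.999 = 1/999.
Require 0.2ⁿ ≤ 1/999 ÷ (57/143) = 143/56943.
0.2³ = 0.008 is still above 143/56943 but 0.2⁴ = 0.0016 is at or below it, so n = 4.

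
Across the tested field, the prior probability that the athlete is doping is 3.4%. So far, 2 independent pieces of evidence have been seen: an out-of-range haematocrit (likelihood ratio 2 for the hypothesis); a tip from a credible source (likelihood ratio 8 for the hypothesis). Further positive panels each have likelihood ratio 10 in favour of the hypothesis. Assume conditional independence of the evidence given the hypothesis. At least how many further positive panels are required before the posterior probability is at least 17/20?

2

Prior odds = 0.034/0.966 = 17/483.
Combined Bayes factor of the evidence already in hand = 2 × 8 = 16.
Odds after that evidence = (17/483) × 16 = 272/483.
Target odds = 0.85/0.15 = 17/3.
Need 10ⁿ ≥ 17/3 ÷ (272/483) = 10.0625.
10¹ = 10 falls short of 10.0625 but 10² = 100 reaches it, so n = 2.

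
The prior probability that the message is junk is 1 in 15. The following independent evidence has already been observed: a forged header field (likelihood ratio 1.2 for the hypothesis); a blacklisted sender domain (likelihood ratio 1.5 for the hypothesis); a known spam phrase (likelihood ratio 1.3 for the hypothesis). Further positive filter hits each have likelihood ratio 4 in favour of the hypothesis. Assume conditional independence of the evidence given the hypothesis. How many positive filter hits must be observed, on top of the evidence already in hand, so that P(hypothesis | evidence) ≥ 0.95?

4

Prior odds = (1/15)/(14/15) = 1/14.
Combined Bayes factor of the evidence already in hand = 1.2 × 1.5 × 1.3 = 2.34.
Odds after that evidence = (1/14) × 2.34 = 117/700.
Target odds = 0.95/0.05 = 19.
Need 4ⁿ ≥ 19 ÷ (117/700) = 13300/117.
4³ = 64 falls short of 13300/117 but 4⁴ = 256 reaches it, so n = 4.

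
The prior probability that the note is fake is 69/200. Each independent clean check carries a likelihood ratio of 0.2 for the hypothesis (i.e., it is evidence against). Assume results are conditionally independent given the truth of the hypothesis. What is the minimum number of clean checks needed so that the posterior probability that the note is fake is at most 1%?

Prior odds: 0.345 ÷ 0.655 = 69/131.
Likelihood ratio per clean check = 0.2.
Target posterior odds = 0.01/0.99 = 1/99.
Need (69/131) × 0.2ⁿ ≤ 1/99, i.e. 0.2ⁿ ≤ 131/6831.
0.2² = 0.04 is still above 131/6831 but 0.2³ = 0.008 is at or below it, so n = 3.

3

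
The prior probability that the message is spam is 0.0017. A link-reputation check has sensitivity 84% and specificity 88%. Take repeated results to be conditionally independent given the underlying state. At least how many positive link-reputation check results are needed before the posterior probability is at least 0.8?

4

Prior odds = 0.0017/0.9983 = 17/9983.
False-positive rate = 1 − 0.88 = 0.12; likelihood ratio of a positive = 0.84/0.12 = 7.
Target odds: 0.8 ÷ 0.2 = 4.
Need (17/9983) × 7ⁿ ≥ 4, i.e. 7ⁿ ≥ 39932/17.
7³ = 343 falls short of 39932/17 but 7⁴ = 2401 reaches it, so n = 4.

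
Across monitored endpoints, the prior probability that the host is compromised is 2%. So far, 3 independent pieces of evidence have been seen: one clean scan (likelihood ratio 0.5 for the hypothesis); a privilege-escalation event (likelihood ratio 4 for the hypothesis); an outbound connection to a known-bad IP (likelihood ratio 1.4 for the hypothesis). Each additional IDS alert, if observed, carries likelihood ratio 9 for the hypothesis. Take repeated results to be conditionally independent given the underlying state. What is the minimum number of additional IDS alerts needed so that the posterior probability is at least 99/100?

Prior odds = 0.02/0.98 = 1/49.
Combined Bayes factor of the evidence already in hand = 0.5 × 4 × 1.4 = 2.8.
Odds after that evidence = (1/49) × 2.8 = 2/35.
Target odds = 0.99/0.01 = 99.
Need 9ⁿ ≥ 99 ÷ (2/35) = 1732.5.
9³ = 729 falls short of 1732.5 but 9⁴ = 6561 reaches it, so n = 4.

4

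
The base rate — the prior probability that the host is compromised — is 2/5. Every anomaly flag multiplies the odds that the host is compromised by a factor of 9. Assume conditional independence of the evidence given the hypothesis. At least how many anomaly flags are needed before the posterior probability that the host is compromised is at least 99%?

Prior odds: 0.4 ÷ 0.6 = 2/3.
Likelihood ratio per anomaly flag = 9.
Target odds: 0.99 ÷ 0.01 = 99.
Need (2/3) × 9ⁿ ≥ 99, i.e. 9ⁿ ≥ 148.5.
9² = 81 falls short of 148.5 but 9³ = 729 reaches it, so n = 3.

3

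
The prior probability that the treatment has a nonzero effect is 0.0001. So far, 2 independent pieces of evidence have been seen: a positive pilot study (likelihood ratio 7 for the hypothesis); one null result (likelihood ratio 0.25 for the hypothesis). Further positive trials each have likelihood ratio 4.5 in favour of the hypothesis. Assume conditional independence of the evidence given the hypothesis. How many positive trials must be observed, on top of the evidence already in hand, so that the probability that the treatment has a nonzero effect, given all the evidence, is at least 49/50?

Prior odds = 0.0001/0.9999 = 1/9999.
Combined Bayes factor of the evidence already in hand = 7 × 0.25 = 1.75.
Odds after that evidence = (1/9999) × 1.75 = 7/39996.
Target odds = 0.98/0.02 = 49.
Need 4.5ⁿ ≥ 49 ÷ (7/39996) = 279972.
4.5⁸ = 43046721/256 falls short of 279972 but 4.5⁹ = 387420489/512 reaches it, so n = 9.

9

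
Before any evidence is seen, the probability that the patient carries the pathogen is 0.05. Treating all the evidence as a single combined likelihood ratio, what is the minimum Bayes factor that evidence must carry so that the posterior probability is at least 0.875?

133

Prior odds = 0.05/0.95 = 1/19.
Target odds = 0.875/0.125 = 7.
Required Bayes factor = 7 ÷ (1/19) = 133.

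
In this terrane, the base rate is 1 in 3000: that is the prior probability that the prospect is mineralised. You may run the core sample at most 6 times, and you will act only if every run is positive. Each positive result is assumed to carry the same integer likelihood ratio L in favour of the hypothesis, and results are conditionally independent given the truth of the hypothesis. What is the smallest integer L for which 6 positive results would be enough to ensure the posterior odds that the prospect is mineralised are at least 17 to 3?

6

Prior odds = (1/3000)/(2999/3000) = 1/2999.
Target odds = 17/3.
Need L⁶ ≥ 17/3 ÷ (1/2999) = 50983/3.
5⁶ = 15625 < 50983/3 ≤ 46656 = 6⁶, so L = 6.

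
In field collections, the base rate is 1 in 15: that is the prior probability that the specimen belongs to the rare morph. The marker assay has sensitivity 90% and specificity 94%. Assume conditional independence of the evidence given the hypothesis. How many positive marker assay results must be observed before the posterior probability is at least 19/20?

Prior odds = (1/15)/(14/15) = 1/14.
False-positive rate = 1 − 0.94 = 0.06; likelihood ratio of a positive = 0.9/0.06 = 15.
Target odds: 0.95 ÷ 0.05 = 19.
Need (1/14) × 15ⁿ ≥ 19, i.e. 15ⁿ ≥ 266.
15² = 225 falls short of 266 but 15³ = 3375 reaches it, so n = 3.

3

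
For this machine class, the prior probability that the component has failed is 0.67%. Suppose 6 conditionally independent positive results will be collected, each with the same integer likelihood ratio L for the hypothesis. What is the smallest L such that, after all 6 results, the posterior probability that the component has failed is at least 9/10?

4

Prior odds = 0.0067/0.9933 = 67/9933.
Target odds = 0.9/0.1 = 9.
Need L⁶ ≥ 9 ÷ (67/9933) = 89397/67.
3⁶ = 729 < 89397/67 ≤ 4096 = 4⁶, so L = 4.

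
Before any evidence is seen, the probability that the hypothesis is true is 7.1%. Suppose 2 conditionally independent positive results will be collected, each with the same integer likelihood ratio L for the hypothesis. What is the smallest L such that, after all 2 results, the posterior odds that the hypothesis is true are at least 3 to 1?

Prior odds = 0.071/0.929 = 71/929.
Target odds = 3.
Need L² ≥ 3 ÷ (71/929) = 2787/71.
6² = 36 < 2787/71 ≤ 49 = 7², so L = 7.

7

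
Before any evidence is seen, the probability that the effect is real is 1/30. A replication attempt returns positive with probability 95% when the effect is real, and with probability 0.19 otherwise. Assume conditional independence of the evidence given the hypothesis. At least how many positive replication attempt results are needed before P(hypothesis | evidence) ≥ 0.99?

Prior odds: (1/30) ÷ (29/30) = 1/29.
Likelihood ratio of a positive result = 0.95/0.19 = 5.
Target posterior odds = 0.99/0.01 = 99.
Require 5ⁿ ≥ 99 ÷ (1/29) = 2871.
5⁴ = 625 falls short of 2871 but 5⁵ = 3125 reaches it, so n = 5.

5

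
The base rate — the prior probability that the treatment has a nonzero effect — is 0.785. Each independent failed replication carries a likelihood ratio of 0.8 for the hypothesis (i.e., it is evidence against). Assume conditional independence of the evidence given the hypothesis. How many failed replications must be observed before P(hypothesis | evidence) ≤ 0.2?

13

Prior odds: 0.785 ÷ 0.215 = 157/43.
Likelihood ratio per failed replication = 0.8.
Target posterior odds = 0.2/0.8 = 0.25.
Require 0.8ⁿ ≤ 0.25 ÷ (157/43) = 43/628.
0.8¹² = 16777216/244140625 is still above 43/628 but 0.8¹³ ≈0.0549756 is at or below it, so n = 13.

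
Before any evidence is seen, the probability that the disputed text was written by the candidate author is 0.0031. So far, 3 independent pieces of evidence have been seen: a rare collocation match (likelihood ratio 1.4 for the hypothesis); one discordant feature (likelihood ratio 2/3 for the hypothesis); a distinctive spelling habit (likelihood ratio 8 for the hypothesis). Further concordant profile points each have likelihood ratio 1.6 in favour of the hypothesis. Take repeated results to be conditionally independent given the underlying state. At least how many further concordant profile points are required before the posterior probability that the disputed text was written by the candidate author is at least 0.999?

Prior odds = 0.0031/0.9969 = 31/9969.
Combined Bayes factor of the evidence already in hand = 1.4 × (2/3) × 8 = 112/15.
Odds after that evidence = (31/9969) × 112/15 = 3472/149535.
Target odds = 0.999/0.001 = 999.
Need 1.6ⁿ ≥ 999 ÷ (3472/149535) = 149385465/3472.
1.6²² ≈30948.5 falls short of 149385465/3472 but 1.6²³ ≈49517.6 reaches it, so n = 23.

23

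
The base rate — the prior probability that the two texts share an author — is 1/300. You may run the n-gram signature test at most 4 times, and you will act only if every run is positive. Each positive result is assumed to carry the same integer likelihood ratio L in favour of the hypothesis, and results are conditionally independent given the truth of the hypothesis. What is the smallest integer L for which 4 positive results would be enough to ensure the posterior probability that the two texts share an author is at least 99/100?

14

Prior odds = (1/300)/(299/300) = 1/299.
Target odds = 0.99/0.01 = 99.
Need L⁴ ≥ 99 ÷ (1/299) = 29601.
13⁴ = 28561 < 29601 ≤ 38416 = 14⁴, so L = 14.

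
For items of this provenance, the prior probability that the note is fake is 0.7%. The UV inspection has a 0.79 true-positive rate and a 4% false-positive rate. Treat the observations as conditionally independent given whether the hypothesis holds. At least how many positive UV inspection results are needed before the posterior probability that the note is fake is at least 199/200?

4

Prior odds: 0.007 ÷ 0.993 = 7/993.
Likelihood ratio of a positive result = 0.79/0.04 = 19.75.
Target posterior odds = 0.995/0.005 = 199.
Require 19.75ⁿ ≥ 199 ÷ (7/993) = 197607/7.
19.75³ = 7703.734375 falls short of 197607/7 but 19.75⁴ = 38950081/256 reaches it, so n = 4.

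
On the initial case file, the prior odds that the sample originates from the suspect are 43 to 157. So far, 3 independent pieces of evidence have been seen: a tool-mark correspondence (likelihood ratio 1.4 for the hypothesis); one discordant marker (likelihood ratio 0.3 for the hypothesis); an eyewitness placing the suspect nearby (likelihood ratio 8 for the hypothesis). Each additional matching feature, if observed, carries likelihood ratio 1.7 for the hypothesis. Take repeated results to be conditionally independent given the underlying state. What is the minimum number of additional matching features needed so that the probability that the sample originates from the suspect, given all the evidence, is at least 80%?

Prior odds = 43/157.
Combined Bayes factor of the evidence already in hand = 1.4 × 0.3 × 8 = 3.36.
Odds after that evidence = (43/157) × 3.36 = 3612/3925.
Target odds = 0.8/0.2 = 4.
Need 1.7ⁿ ≥ 4 ÷ (3612/3925) = 3925/903.
1.7² = 2.89 falls short of 3925/903 but 1.7³ = 4.913 reaches it, so n = 3.

3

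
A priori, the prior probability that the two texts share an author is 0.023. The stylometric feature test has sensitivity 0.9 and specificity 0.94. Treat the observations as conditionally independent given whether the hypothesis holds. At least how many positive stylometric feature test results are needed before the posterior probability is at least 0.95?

Prior odds = 0.023/0.977 = 23/977.
False-positive rate = 1 − 0.94 = 0.06; likelihood ratio of a positive = 0.9/0.06 = 15.
Target posterior odds = 0.95/0.05 = 19.
Need (23/977) × 15ⁿ ≥ 19, i.e. 15ⁿ ≥ 18563/23.
15² = 225 falls short of 18563/23 but 15³ = 3375 reaches it, so n = 3.

3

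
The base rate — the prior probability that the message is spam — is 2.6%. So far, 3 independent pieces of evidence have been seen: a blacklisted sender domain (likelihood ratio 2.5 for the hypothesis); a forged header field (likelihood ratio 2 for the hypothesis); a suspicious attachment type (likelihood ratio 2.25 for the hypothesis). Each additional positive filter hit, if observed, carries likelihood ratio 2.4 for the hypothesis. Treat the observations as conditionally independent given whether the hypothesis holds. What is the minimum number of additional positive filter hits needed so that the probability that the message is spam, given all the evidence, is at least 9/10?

Prior odds = 0.026/0.974 = 13/487.
Combined Bayes factor of the evidence already in hand = 2.5 × 2 × 2.25 = 11.25.
Odds after that evidence = (13/487) × 11.25 = 585/1948.
Target odds = 0.9/0.1 = 9.
Need 2.4ⁿ ≥ 9 ÷ (585/1948) = 1948/65.
2.4³ = 13.824 falls short of 1948/65 but 2.4⁴ = 33.1776 reaches it, so n = 4.

4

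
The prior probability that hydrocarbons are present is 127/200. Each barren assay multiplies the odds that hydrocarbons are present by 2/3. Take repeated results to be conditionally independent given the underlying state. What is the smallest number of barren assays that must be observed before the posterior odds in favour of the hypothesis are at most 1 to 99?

13

Prior odds = 0.635/0.365 = 127/73.
Likelihood ratio per barren assay = 2/3.
Target odds = 1/99.
Require (2/3)ⁿ ≤ 1/99 ÷ (127/73) = 73/12573.
(2/3)¹² = 4096/531441 is still above 73/12573 but (2/3)¹³ = 8192/1594323 is at or below it, so n = 13.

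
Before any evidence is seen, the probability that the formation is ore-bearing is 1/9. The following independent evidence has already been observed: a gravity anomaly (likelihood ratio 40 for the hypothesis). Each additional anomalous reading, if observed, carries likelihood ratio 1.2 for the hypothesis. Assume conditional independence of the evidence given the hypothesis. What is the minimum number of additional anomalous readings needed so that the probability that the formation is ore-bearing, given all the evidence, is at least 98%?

13

Prior odds = (1/9)/(8/9) = 0.125.
Bayes factor of the evidence already in hand = 40.
Odds after that evidence = 0.125 × 40 = 5.
Target odds = 0.98/0.02 = 49.
Need 1.2ⁿ ≥ 49 ÷ 5 = 9.8.
1.2¹² ≈8.9161 falls short of 9.8 but 1.2¹³ ≈10.6993 reaches it, so n = 13.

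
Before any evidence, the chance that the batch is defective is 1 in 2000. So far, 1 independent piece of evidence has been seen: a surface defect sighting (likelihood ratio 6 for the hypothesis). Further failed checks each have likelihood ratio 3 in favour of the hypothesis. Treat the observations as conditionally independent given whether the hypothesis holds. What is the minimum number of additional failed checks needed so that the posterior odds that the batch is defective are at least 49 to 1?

9

Prior odds = 0.0005/0.9995 = 1/1999.
Bayes factor of the evidence already in hand = 6.
Odds after that evidence = (1/1999) × 6 = 6/1999.
Target odds = 49.
Need 3ⁿ ≥ 49 ÷ (6/1999) = 97951/6.
3⁸ = 6561 falls short of 97951/6 but 3⁹ = 19683 reaches it, so n = 9.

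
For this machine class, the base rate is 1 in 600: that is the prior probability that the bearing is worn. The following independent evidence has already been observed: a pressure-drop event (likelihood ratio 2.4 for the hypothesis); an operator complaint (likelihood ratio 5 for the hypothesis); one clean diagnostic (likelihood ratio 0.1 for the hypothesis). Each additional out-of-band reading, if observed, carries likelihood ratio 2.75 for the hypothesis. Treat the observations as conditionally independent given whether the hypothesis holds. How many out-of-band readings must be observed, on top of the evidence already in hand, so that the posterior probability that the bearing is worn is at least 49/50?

10

Prior odds = (1/600)/(599/600) = 1/599.
Combined Bayes factor of the evidence already in hand = 2.4 × 5 × 0.1 = 1.2.
Odds after that evidence = (1/599) × 1.2 = 6/2995.
Target odds = 0.98/0.02 = 49.
Need 2.75ⁿ ≥ 49 ÷ (6/2995) = 146755/6.
2.75⁹ ≈8994.86 falls short of 146755/6 but 2.75¹⁰ ≈24735.9 reaches it, so n = 10.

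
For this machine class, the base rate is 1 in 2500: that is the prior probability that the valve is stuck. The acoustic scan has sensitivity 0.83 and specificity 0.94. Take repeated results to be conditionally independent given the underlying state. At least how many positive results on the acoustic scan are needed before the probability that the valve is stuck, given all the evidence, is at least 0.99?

5

Prior odds = 0.0004/0.9996 = 1/2499.
False-positive rate = 1 − 0.94 = 0.06; likelihood ratio of a positive = 0.83/0.06 = 83/6.
Target odds: 0.99 ÷ 0.01 = 99.
Require (83/6)ⁿ ≥ 99 ÷ (1/2499) = 247401.
(83/6)⁴ = 47458321/1296 falls short of 247401 but (83/6)⁵ ≈506564 reaches it, so n = 5.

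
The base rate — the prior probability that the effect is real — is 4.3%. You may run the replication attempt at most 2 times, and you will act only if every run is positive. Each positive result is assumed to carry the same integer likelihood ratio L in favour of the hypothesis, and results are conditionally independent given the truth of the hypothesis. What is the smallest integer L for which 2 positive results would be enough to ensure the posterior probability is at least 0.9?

15

Prior odds = 0.043/0.957 = 43/957.
Target odds = 0.9/0.1 = 9.
Need L² ≥ 9 ÷ (43/957) = 8613/43.
14² = 196 < 8613/43 ≤ 225 = 15², so L = 15.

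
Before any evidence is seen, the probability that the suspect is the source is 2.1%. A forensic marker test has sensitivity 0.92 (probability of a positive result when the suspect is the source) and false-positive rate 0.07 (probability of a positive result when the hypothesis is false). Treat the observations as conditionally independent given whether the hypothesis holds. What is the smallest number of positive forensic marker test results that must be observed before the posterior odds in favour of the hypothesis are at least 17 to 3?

3

Prior odds = 0.021/0.979 = 21/979.
Likelihood ratio of a positive result = 0.92/0.07 = 92/7.
Target odds = 17/3.
Need (21/979) × (92/7)ⁿ ≥ 17/3, i.e. (92/7)ⁿ ≥ 16643/63.
(92/7)² = 8464/49 falls short of 16643/63 but (92/7)³ = 778688/343 reaches it, so n = 3.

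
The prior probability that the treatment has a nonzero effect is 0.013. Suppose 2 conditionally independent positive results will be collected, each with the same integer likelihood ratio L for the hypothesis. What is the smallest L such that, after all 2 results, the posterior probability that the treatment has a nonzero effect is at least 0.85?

Prior odds = 0.013/0.987 = 13/987.
Target odds = 0.85/0.15 = 17/3.
Need L² ≥ 17/3 ÷ (13/987) = 5593/13.
20² = 400 < 5593/13 ≤ 441 = 21², so L = 21.

21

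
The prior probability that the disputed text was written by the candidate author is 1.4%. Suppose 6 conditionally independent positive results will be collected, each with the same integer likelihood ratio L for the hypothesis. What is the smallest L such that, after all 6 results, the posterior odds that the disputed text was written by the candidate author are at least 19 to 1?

4

Prior odds = 0.014/0.986 = 7/493.
Target odds = 19.
Need L⁶ ≥ 19 ÷ (7/493) = 9367/7.
3⁶ = 729 < 9367/7 ≤ 4096 = 4⁶, so L = 4.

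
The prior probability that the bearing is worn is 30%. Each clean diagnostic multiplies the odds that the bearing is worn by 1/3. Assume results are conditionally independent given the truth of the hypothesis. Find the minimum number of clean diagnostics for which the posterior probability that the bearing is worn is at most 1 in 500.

5

Prior odds: 0.3 ÷ 0.7 = 3/7.
Likelihood ratio per clean diagnostic = 1/3.
Target odds: 0.002 ÷ 0.998 = 1/499.
Need (3/7) × (1/3)ⁿ ≤ 1/499, i.e. (1/3)ⁿ ≤ 7/1497.
(1/3)⁴ = 1/81 is still above 7/1497 but (1/3)⁵ = 1/243 is at or below it, so n = 5.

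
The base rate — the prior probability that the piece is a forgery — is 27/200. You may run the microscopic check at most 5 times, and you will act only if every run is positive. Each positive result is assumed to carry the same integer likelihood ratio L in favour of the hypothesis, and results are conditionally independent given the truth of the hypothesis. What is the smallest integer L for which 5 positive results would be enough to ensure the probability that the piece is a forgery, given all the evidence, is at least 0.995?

Prior odds = 0.135/0.865 = 27/173.
Target odds = 0.995/0.005 = 199.
Need L⁵ ≥ 199 ÷ (27/173) = 34427/27.
4⁵ = 1024 < 34427/27 ≤ 3125 = 5⁵, so L = 5.

5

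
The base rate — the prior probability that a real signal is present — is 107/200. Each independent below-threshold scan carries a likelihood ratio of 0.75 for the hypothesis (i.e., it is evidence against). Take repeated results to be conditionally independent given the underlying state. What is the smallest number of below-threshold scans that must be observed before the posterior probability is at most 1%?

Prior odds: 0.535 ÷ 0.465 = 107/93.
Likelihood ratio per below-threshold scan = 0.75.
Target odds: 0.01 ÷ 0.99 = 1/99.
Need (107/93) × 0.75ⁿ ≤ 1/99, i.e. 0.75ⁿ ≤ 31/3531.
0.75¹⁶ ≈0.0100226 is still above 31/3531 but 0.75¹⁷ ≈0.00751695 is at or below it, so n = 17.

17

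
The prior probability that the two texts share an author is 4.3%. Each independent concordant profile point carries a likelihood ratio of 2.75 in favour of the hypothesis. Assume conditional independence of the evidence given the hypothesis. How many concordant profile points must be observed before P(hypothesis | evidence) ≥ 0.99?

Prior odds = 0.043/0.957 = 43/957.
Likelihood ratio per concordant profile point = 2.75.
Target odds: 0.99 ÷ 0.01 = 99.
Need (43/957) × 2.75ⁿ ≥ 99, i.e. 2.75ⁿ ≥ 94743/43.
2.75⁷ = 19487171/16384 falls short of 94743/43 but 2.75⁸ = 214358881/65536 reaches it, so n = 8.

8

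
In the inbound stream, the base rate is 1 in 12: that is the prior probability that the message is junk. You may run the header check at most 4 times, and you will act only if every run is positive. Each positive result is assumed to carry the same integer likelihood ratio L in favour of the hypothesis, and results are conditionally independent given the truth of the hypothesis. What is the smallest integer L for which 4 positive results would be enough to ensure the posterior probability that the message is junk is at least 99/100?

Prior odds = (1/12)/(11/12) = 1/11.
Target odds = 0.99/0.01 = 99.
Need L⁴ ≥ 99 ÷ (1/11) = 1089.
5⁴ = 625 < 1089 ≤ 1296 = 6⁴, so L = 6.

6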